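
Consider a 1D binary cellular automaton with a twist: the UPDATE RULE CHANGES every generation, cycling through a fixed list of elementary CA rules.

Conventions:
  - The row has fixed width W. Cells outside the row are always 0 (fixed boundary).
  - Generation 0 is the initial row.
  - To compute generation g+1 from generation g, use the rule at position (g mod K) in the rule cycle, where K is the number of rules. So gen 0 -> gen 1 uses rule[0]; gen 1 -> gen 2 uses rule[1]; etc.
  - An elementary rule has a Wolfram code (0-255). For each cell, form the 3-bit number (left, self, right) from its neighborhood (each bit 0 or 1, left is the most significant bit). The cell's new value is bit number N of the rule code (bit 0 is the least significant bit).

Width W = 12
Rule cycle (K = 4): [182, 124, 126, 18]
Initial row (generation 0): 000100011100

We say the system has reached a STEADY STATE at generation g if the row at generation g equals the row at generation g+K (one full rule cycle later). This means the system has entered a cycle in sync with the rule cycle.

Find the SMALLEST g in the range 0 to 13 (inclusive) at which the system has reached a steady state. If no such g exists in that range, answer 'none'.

Answer: 8

Derivation:
Gen 0: 000100011100
Gen 1 (rule 182): 001110101010
Gen 2 (rule 124): 001011111111
Gen 3 (rule 126): 011110000001
Gen 4 (rule 18): 100001000010
Gen 5 (rule 182): 110011100111
Gen 6 (rule 124): 111010110101
Gen 7 (rule 126): 101111111111
Gen 8 (rule 18): 000000000000
Gen 9 (rule 182): 000000000000
Gen 10 (rule 124): 000000000000
Gen 11 (rule 126): 000000000000
Gen 12 (rule 18): 000000000000
Gen 13 (rule 182): 000000000000
Gen 14 (rule 124): 000000000000
Gen 15 (rule 126): 000000000000
Gen 16 (rule 18): 000000000000
Gen 17 (rule 182): 000000000000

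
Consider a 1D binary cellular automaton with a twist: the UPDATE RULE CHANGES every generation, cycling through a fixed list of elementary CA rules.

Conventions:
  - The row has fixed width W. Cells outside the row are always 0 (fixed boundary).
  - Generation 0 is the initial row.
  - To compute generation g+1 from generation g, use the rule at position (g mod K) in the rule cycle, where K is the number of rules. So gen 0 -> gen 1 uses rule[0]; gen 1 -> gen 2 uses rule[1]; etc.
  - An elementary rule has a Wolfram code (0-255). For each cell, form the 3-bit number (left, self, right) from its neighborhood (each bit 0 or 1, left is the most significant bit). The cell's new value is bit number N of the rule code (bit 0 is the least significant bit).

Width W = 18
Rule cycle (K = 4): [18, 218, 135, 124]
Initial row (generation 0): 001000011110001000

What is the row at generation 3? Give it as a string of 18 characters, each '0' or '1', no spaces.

Gen 0: 001000011110001000
Gen 1 (rule 18): 010100100001010100
Gen 2 (rule 218): 100011010010000010
Gen 3 (rule 135): 101100010110111110

Answer: 101100010110111110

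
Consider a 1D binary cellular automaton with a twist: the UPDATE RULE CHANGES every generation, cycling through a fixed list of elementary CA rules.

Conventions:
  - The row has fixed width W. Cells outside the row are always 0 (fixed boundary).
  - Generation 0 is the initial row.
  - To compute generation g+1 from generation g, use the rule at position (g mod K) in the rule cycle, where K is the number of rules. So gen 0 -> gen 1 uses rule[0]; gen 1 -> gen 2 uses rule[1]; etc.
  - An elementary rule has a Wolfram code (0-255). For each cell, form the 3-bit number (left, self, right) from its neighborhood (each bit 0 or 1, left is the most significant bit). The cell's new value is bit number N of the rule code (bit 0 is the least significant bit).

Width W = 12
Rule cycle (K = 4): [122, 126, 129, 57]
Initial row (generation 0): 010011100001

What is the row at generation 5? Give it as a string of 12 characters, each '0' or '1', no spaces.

Gen 0: 010011100001
Gen 1 (rule 122): 101110110010
Gen 2 (rule 126): 111011111111
Gen 3 (rule 129): 010001111110
Gen 4 (rule 57): 001101000001
Gen 5 (rule 122): 011110100010

Answer: 011110100010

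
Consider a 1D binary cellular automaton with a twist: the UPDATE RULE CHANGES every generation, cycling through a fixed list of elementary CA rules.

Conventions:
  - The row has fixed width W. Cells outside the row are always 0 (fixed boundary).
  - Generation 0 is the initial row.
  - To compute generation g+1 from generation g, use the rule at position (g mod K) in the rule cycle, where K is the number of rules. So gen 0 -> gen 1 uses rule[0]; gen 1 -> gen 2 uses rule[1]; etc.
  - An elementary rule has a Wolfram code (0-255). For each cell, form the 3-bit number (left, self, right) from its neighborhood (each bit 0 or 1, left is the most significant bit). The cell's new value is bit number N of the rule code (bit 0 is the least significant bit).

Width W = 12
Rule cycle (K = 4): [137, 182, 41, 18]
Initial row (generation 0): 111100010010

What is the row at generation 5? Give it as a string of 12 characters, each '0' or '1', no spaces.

Gen 0: 111100010010
Gen 1 (rule 137): 111001000000
Gen 2 (rule 182): 010111100000
Gen 3 (rule 41): 001100001111
Gen 4 (rule 18): 010010010000
Gen 5 (rule 137): 000000000111

Answer: 000000000111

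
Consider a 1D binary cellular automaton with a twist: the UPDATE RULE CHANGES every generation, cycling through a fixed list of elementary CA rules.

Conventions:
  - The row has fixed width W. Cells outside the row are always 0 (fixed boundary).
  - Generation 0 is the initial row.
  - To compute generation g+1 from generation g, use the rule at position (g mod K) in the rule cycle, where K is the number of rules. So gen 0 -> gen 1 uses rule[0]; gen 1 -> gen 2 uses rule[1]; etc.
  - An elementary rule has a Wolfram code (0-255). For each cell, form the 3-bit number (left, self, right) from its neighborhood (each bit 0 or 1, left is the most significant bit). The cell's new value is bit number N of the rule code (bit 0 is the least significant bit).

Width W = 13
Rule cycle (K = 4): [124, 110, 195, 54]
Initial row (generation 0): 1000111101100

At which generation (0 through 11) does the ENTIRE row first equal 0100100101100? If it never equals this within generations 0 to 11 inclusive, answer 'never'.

Gen 0: 1000111101100
Gen 1 (rule 124): 1100100111110
Gen 2 (rule 110): 1101101100010
Gen 3 (rule 195): 0100100101100
Gen 4 (rule 54): 1111111110010
Gen 5 (rule 124): 1000000011011
Gen 6 (rule 110): 1000000111111
Gen 7 (rule 195): 0011111011111
Gen 8 (rule 54): 0100000100000
Gen 9 (rule 124): 0110000110000
Gen 10 (rule 110): 1110001110000
Gen 11 (rule 195): 0110110110111

Answer: 3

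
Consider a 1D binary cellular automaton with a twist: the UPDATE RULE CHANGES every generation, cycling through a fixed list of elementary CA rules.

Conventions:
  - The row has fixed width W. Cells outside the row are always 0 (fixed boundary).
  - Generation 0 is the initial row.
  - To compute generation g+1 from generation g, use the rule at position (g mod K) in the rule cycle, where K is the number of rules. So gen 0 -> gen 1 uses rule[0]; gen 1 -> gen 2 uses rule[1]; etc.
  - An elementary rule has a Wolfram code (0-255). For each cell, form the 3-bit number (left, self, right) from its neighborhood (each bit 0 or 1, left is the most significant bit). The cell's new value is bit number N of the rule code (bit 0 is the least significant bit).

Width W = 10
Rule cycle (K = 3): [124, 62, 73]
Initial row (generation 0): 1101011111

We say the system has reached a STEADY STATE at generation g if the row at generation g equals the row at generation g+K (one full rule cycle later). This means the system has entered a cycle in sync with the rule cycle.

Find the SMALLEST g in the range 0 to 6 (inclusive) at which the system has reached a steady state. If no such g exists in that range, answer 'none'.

Gen 0: 1101011111
Gen 1 (rule 124): 1111110001
Gen 2 (rule 62): 1000001011
Gen 3 (rule 73): 0011100011
Gen 4 (rule 124): 0010110011
Gen 5 (rule 62): 0111101110
Gen 6 (rule 73): 0100101010
Gen 7 (rule 124): 0110111111
Gen 8 (rule 62): 1101100000
Gen 9 (rule 73): 1101101111

Answer: none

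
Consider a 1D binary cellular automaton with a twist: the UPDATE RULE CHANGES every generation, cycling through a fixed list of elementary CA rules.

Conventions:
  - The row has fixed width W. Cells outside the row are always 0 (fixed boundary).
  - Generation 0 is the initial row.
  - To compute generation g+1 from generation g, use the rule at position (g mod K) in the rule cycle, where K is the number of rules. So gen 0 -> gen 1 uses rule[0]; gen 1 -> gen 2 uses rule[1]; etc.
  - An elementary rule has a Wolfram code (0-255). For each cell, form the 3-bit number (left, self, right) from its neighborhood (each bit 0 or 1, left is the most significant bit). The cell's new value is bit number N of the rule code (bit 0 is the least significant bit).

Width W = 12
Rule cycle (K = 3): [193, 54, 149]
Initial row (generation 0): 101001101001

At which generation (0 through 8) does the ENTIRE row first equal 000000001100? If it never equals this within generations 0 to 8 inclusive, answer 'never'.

Answer: never

Derivation:
Gen 0: 101001101001
Gen 1 (rule 193): 000000100000
Gen 2 (rule 54): 000001110000
Gen 3 (rule 149): 111100101111
Gen 4 (rule 193): 011100000111
Gen 5 (rule 54): 100010001000
Gen 6 (rule 149): 111011101111
Gen 7 (rule 193): 011001100111
Gen 8 (rule 54): 100110011000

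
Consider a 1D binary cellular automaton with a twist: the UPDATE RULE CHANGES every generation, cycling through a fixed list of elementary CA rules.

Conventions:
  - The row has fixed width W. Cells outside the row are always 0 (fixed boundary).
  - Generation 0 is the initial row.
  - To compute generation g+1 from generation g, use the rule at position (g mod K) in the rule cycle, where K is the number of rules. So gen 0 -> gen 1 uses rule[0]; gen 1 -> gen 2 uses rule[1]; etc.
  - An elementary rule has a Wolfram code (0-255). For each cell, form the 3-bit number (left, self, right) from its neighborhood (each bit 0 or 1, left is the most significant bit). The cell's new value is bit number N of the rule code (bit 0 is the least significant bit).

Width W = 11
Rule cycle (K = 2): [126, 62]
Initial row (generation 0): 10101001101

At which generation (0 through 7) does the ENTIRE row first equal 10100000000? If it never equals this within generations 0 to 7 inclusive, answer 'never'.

Answer: 4

Derivation:
Gen 0: 10101001101
Gen 1 (rule 126): 11111111111
Gen 2 (rule 62): 10000000000
Gen 3 (rule 126): 11000000000
Gen 4 (rule 62): 10100000000
Gen 5 (rule 126): 11110000000
Gen 6 (rule 62): 10001000000
Gen 7 (rule 126): 11011100000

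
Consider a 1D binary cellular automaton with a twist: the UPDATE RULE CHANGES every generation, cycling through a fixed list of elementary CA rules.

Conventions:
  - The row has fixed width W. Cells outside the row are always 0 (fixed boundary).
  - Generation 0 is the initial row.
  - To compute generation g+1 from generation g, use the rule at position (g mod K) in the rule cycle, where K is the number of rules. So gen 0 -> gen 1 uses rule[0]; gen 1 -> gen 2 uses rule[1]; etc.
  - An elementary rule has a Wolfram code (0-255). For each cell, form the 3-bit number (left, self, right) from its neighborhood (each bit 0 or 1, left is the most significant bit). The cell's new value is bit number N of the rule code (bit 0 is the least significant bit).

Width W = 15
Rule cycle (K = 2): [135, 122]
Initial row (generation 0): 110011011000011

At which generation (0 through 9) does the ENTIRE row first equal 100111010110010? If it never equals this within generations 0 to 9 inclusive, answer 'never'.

Answer: never

Derivation:
Gen 0: 110011011000011
Gen 1 (rule 135): 000100000011100
Gen 2 (rule 122): 001010000110110
Gen 3 (rule 135): 111010111000000
Gen 4 (rule 122): 101101101100000
Gen 5 (rule 135): 100000000001111
Gen 6 (rule 122): 010000000011001
Gen 7 (rule 135): 110111111100011
Gen 8 (rule 122): 111100000110111
Gen 9 (rule 135): 011001111000010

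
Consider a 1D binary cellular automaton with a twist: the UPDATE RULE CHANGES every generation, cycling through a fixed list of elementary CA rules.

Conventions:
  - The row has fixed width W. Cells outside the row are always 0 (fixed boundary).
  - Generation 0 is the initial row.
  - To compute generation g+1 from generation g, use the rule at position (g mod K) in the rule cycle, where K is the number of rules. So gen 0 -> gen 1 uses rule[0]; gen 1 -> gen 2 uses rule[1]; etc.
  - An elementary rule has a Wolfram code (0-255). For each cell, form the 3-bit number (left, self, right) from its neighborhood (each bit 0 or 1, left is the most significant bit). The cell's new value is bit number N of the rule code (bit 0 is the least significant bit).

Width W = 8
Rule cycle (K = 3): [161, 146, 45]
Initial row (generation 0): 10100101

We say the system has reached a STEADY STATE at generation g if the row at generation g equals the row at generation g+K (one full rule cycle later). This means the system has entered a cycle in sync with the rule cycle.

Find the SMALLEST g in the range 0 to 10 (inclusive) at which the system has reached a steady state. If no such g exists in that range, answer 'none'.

Gen 0: 10100101
Gen 1 (rule 161): 01000010
Gen 2 (rule 146): 10100101
Gen 3 (rule 45): 11100111
Gen 4 (rule 161): 01000010
Gen 5 (rule 146): 10100101
Gen 6 (rule 45): 11100111
Gen 7 (rule 161): 01000010
Gen 8 (rule 146): 10100101
Gen 9 (rule 45): 11100111
Gen 10 (rule 161): 01000010
Gen 11 (rule 146): 10100101
Gen 12 (rule 45): 11100111
Gen 13 (rule 161): 01000010

Answer: 1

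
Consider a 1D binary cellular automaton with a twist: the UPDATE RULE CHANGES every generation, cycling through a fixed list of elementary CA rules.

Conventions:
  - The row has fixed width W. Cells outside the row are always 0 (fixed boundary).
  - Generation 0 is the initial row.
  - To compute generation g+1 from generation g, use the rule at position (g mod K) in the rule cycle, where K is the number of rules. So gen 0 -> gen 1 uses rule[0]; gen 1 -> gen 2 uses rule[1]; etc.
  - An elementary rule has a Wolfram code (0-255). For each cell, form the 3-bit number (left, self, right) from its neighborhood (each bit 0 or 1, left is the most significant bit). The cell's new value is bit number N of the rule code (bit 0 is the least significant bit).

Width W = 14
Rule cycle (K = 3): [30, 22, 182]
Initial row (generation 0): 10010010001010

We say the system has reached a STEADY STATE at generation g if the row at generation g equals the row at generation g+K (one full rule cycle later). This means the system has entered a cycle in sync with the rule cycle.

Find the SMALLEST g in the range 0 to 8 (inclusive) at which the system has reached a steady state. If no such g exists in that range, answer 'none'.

Gen 0: 10010010001010
Gen 1 (rule 30): 11111111011011
Gen 2 (rule 22): 00000000000000
Gen 3 (rule 182): 00000000000000
Gen 4 (rule 30): 00000000000000
Gen 5 (rule 22): 00000000000000
Gen 6 (rule 182): 00000000000000
Gen 7 (rule 30): 00000000000000
Gen 8 (rule 22): 00000000000000
Gen 9 (rule 182): 00000000000000
Gen 10 (rule 30): 00000000000000
Gen 11 (rule 22): 00000000000000

Answer: 2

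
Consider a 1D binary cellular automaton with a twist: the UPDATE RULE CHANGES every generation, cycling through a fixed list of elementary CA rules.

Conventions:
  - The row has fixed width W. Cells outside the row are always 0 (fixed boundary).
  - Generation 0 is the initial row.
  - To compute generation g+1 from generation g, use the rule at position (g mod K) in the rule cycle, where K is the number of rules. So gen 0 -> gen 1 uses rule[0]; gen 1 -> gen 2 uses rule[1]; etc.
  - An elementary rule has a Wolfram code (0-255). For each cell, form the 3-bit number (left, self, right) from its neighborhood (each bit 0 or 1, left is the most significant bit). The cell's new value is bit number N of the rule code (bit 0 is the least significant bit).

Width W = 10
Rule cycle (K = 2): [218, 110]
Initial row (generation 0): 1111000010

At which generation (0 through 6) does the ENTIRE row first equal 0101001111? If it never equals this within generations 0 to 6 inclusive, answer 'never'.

Gen 0: 1111000010
Gen 1 (rule 218): 1111100101
Gen 2 (rule 110): 1000101111
Gen 3 (rule 218): 0101001111
Gen 4 (rule 110): 1111011001
Gen 5 (rule 218): 1111011110
Gen 6 (rule 110): 1001110010

Answer: 3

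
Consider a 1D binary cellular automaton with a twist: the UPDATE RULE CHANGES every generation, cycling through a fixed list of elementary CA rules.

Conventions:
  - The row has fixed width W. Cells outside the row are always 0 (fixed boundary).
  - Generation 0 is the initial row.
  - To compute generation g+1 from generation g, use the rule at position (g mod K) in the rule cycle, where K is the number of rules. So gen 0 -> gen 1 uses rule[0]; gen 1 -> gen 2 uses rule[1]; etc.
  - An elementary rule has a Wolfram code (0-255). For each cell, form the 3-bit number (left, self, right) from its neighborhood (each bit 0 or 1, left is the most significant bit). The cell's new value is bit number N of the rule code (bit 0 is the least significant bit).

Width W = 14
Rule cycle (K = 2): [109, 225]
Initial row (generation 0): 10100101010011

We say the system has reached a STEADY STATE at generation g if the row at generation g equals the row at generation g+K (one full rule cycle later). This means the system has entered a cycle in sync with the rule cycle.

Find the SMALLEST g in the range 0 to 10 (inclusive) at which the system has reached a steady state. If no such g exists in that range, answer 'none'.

Gen 0: 10100101010011
Gen 1 (rule 109): 11100111110011
Gen 2 (rule 225): 01100011110001
Gen 3 (rule 109): 01101010010101
Gen 4 (rule 225): 00110100001010
Gen 5 (rule 109): 10111101101110
Gen 6 (rule 225): 01011110110110
Gen 7 (rule 109): 01110011111110
Gen 8 (rule 225): 00110001111110
Gen 9 (rule 109): 10110101000010
Gen 10 (rule 225): 01011010011000
Gen 11 (rule 109): 01111110011011
Gen 12 (rule 225): 00111110001101

Answer: none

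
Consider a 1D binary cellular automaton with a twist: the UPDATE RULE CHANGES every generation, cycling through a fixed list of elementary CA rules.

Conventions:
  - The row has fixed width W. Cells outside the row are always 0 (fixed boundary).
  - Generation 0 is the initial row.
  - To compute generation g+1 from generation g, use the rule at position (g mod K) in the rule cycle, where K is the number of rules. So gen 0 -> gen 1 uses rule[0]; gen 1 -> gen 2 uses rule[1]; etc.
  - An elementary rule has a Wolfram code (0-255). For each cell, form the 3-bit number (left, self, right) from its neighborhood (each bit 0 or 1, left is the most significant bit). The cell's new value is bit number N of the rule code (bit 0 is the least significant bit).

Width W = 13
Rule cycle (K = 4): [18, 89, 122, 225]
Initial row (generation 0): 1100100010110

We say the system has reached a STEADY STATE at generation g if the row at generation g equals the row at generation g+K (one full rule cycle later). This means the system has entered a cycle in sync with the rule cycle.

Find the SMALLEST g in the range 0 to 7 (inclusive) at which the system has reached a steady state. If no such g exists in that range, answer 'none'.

Gen 0: 1100100010110
Gen 1 (rule 18): 0011010100001
Gen 2 (rule 89): 1011000011100
Gen 3 (rule 122): 0111100110110
Gen 4 (rule 225): 0011100011010
Gen 5 (rule 18): 0100010100001
Gen 6 (rule 89): 0011000011100
Gen 7 (rule 122): 0111100110110
Gen 8 (rule 225): 0011100011010
Gen 9 (rule 18): 0100010100001
Gen 10 (rule 89): 0011000011100
Gen 11 (rule 122): 0111100110110

Answer: 3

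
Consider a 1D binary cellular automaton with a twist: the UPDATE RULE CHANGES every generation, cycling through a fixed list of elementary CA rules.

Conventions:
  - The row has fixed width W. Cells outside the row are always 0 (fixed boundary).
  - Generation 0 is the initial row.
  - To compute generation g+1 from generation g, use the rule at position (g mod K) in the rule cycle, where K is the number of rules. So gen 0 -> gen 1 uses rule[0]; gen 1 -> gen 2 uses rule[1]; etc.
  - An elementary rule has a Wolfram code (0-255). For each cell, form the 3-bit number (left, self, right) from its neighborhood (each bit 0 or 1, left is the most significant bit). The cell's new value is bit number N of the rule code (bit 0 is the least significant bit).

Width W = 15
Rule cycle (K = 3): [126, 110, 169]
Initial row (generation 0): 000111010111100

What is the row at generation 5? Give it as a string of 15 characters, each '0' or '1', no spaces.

Gen 0: 000111010111100
Gen 1 (rule 126): 001101111100110
Gen 2 (rule 110): 011111000101110
Gen 3 (rule 169): 011110010011100
Gen 4 (rule 126): 110011111110110
Gen 5 (rule 110): 110110000011110

Answer: 110110000011110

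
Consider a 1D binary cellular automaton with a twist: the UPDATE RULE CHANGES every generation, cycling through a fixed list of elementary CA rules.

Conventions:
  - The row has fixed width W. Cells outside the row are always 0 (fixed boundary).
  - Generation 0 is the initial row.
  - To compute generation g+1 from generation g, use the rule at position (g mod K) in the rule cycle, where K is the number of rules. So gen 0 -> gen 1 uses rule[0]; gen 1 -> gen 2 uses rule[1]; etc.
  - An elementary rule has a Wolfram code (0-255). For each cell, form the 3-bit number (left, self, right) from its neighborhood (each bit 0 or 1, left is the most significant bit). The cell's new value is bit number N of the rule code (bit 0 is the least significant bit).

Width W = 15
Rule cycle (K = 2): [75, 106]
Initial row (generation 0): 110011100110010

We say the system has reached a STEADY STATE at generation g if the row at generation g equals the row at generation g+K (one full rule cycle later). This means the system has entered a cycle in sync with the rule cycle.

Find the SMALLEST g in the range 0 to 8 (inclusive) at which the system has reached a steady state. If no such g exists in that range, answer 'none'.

Answer: none

Derivation:
Gen 0: 110011100110010
Gen 1 (rule 75): 110110101110100
Gen 2 (rule 106): 111111011011000
Gen 3 (rule 75): 100001011011011
Gen 4 (rule 106): 000010111111111
Gen 5 (rule 75): 111100100000001
Gen 6 (rule 106): 100101000000010
Gen 7 (rule 75): 001000011111100
Gen 8 (rule 106): 010000110000100
Gen 9 (rule 75): 100111110111001
Gen 10 (rule 106): 001100011101010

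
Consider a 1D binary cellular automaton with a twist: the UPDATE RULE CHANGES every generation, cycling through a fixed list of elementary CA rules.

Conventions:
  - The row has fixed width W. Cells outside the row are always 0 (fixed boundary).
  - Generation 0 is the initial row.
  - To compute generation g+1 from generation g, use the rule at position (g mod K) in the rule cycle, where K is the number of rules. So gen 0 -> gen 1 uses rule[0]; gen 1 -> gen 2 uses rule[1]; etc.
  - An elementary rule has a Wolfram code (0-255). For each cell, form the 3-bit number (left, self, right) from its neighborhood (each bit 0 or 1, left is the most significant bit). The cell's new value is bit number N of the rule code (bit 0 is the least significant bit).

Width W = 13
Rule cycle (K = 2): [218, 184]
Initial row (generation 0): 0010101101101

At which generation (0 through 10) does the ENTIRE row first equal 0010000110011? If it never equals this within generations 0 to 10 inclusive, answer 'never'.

Gen 0: 0010101101101
Gen 1 (rule 218): 0100001101100
Gen 2 (rule 184): 0010001011010
Gen 3 (rule 218): 0101010011001
Gen 4 (rule 184): 0010101010100
Gen 5 (rule 218): 0100000000010
Gen 6 (rule 184): 0010000000001
Gen 7 (rule 218): 0101000000010
Gen 8 (rule 184): 0010100000001
Gen 9 (rule 218): 0100010000010
Gen 10 (rule 184): 0010001000001

Answer: never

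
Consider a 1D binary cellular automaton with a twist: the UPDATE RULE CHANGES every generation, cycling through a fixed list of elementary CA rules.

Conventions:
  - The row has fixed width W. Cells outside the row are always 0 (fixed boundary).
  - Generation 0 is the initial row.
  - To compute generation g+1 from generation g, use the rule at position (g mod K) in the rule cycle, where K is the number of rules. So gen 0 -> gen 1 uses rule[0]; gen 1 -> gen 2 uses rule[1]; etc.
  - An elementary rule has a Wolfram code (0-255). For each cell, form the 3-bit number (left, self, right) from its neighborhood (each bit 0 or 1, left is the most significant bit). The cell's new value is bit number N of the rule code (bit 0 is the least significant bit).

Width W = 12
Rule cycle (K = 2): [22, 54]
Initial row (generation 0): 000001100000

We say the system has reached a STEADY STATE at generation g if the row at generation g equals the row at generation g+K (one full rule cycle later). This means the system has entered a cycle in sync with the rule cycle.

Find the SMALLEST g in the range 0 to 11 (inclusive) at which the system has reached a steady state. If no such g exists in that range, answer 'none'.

Answer: 7

Derivation:
Gen 0: 000001100000
Gen 1 (rule 22): 000010010000
Gen 2 (rule 54): 000111111000
Gen 3 (rule 22): 001000000100
Gen 4 (rule 54): 011100001110
Gen 5 (rule 22): 100010010001
Gen 6 (rule 54): 110111111011
Gen 7 (rule 22): 000000000000
Gen 8 (rule 54): 000000000000
Gen 9 (rule 22): 000000000000
Gen 10 (rule 54): 000000000000
Gen 11 (rule 22): 000000000000
Gen 12 (rule 54): 000000000000
Gen 13 (rule 22): 000000000000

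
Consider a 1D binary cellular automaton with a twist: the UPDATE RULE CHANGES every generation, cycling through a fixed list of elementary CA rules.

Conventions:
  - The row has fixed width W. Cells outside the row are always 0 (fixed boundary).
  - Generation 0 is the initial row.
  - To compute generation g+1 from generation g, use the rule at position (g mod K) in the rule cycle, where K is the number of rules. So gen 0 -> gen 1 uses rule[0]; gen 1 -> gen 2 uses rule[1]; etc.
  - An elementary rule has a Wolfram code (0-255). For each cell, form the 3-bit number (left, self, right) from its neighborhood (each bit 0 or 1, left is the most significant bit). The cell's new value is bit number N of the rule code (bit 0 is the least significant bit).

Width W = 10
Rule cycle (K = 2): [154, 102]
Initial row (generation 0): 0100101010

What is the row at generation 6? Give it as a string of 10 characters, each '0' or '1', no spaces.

Gen 0: 0100101010
Gen 1 (rule 154): 1011000001
Gen 2 (rule 102): 1101000011
Gen 3 (rule 154): 1000100110
Gen 4 (rule 102): 1001101010
Gen 5 (rule 154): 0111000001
Gen 6 (rule 102): 1001000011

Answer: 1001000011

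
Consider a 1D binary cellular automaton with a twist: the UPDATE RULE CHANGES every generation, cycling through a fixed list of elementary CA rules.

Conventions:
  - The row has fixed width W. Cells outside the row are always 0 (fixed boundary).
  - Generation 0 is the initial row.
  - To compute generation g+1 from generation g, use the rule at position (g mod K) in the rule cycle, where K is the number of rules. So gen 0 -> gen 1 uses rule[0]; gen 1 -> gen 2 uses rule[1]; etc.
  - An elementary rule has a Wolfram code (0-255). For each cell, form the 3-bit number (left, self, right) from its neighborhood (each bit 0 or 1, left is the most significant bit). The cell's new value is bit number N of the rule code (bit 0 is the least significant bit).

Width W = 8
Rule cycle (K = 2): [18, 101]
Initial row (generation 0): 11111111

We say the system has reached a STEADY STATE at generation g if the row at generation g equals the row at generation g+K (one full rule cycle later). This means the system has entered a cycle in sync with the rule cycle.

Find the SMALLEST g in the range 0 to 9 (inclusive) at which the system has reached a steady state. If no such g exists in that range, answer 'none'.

Gen 0: 11111111
Gen 1 (rule 18): 00000000
Gen 2 (rule 101): 11111111
Gen 3 (rule 18): 00000000
Gen 4 (rule 101): 11111111
Gen 5 (rule 18): 00000000
Gen 6 (rule 101): 11111111
Gen 7 (rule 18): 00000000
Gen 8 (rule 101): 11111111
Gen 9 (rule 18): 00000000
Gen 10 (rule 101): 11111111
Gen 11 (rule 18): 00000000

Answer: 0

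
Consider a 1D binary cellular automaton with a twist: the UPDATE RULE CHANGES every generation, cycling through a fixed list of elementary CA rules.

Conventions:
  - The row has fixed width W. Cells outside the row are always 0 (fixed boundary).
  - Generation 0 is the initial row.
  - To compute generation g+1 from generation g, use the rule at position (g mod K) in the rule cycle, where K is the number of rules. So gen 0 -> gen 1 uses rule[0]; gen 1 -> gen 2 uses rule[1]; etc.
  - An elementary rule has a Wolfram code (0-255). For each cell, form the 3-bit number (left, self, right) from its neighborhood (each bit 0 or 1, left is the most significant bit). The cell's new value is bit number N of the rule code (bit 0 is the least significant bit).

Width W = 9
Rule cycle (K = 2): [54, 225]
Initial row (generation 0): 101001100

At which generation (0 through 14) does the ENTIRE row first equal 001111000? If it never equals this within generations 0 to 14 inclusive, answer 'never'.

Answer: 11

Derivation:
Gen 0: 101001100
Gen 1 (rule 54): 111110010
Gen 2 (rule 225): 011110000
Gen 3 (rule 54): 100001000
Gen 4 (rule 225): 001100011
Gen 5 (rule 54): 010010100
Gen 6 (rule 225): 000001001
Gen 7 (rule 54): 000011111
Gen 8 (rule 225): 111001111
Gen 9 (rule 54): 000110000
Gen 10 (rule 225): 110010111
Gen 11 (rule 54): 001111000
Gen 12 (rule 225): 100111011
Gen 13 (rule 54): 111000100
Gen 14 (rule 225): 011010001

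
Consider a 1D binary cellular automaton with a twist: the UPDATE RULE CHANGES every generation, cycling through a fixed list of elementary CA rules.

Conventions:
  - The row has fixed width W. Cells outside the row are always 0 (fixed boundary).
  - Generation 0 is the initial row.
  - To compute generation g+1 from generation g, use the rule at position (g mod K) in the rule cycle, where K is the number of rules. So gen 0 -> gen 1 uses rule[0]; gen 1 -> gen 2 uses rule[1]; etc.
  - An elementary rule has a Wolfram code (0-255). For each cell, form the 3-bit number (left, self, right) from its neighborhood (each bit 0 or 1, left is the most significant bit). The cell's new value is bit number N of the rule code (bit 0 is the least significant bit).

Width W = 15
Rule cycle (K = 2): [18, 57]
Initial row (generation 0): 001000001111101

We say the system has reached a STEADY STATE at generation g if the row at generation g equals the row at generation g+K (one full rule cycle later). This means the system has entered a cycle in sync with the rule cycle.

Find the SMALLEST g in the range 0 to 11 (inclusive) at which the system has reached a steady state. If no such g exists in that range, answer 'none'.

Gen 0: 001000001111101
Gen 1 (rule 18): 010100010000000
Gen 2 (rule 57): 001011001111111
Gen 3 (rule 18): 010000110000000
Gen 4 (rule 57): 001110101111111
Gen 5 (rule 18): 010000000000000
Gen 6 (rule 57): 001111111111111
Gen 7 (rule 18): 010000000000000
Gen 8 (rule 57): 001111111111111
Gen 9 (rule 18): 010000000000000
Gen 10 (rule 57): 001111111111111
Gen 11 (rule 18): 010000000000000
Gen 12 (rule 57): 001111111111111
Gen 13 (rule 18): 010000000000000

Answer: 5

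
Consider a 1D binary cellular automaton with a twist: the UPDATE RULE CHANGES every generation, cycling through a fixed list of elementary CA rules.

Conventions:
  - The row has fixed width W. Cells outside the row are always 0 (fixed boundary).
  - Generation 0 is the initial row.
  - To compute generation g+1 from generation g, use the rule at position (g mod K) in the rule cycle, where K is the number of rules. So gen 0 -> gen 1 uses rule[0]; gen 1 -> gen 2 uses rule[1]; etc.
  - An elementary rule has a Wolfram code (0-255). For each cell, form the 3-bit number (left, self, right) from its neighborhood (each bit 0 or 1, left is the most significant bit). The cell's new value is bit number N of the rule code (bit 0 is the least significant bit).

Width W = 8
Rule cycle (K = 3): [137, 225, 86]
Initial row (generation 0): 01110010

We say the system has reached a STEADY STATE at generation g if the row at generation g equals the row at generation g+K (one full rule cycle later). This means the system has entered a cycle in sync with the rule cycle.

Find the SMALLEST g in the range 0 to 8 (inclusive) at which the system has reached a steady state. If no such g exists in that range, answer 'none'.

Answer: none

Derivation:
Gen 0: 01110010
Gen 1 (rule 137): 01100000
Gen 2 (rule 225): 00101111
Gen 3 (rule 86): 01100001
Gen 4 (rule 137): 01001100
Gen 5 (rule 225): 00000101
Gen 6 (rule 86): 00001101
Gen 7 (rule 137): 11101000
Gen 8 (rule 225): 01110011
Gen 9 (rule 86): 10011101
Gen 10 (rule 137): 00011000
Gen 11 (rule 225): 11001011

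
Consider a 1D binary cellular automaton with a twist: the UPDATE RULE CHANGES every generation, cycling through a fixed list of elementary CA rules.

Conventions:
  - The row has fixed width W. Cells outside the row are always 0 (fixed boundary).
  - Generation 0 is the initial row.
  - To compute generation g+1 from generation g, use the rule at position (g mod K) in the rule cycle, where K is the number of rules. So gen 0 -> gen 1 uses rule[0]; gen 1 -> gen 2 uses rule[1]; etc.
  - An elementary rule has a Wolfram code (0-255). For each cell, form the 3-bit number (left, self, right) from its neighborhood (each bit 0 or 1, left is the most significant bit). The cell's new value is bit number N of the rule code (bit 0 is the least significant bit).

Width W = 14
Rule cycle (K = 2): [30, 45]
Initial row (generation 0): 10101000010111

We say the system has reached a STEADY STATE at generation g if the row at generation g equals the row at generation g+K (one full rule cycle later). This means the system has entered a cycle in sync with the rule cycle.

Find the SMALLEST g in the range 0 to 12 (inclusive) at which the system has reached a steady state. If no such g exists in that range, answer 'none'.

Answer: none

Derivation:
Gen 0: 10101000010111
Gen 1 (rule 30): 10101100110100
Gen 2 (rule 45): 11111000101101
Gen 3 (rule 30): 10000101101001
Gen 4 (rule 45): 10110111011001
Gen 5 (rule 30): 10100100010111
Gen 6 (rule 45): 11100101011100
Gen 7 (rule 30): 10011101010010
Gen 8 (rule 45): 10010011110010
Gen 9 (rule 30): 11111110001111
Gen 10 (rule 45): 10000000101000
Gen 11 (rule 30): 11000001101100
Gen 12 (rule 45): 10011101011001
Gen 13 (rule 30): 11110001010111
Gen 14 (rule 45): 10000101111100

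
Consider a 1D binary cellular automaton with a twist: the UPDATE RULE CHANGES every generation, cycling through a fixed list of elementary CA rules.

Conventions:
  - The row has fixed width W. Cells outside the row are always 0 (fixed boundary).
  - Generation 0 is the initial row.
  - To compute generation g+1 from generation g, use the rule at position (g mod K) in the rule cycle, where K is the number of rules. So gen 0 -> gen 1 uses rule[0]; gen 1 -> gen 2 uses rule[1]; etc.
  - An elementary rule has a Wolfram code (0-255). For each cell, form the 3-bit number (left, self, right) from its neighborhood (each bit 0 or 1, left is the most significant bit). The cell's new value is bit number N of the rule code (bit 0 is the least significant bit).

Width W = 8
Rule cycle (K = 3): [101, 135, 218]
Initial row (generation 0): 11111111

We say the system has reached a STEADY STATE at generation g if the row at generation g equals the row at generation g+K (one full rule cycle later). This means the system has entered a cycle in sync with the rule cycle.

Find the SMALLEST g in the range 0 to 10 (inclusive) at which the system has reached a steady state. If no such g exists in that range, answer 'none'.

Answer: 0

Derivation:
Gen 0: 11111111
Gen 1 (rule 101): 00000001
Gen 2 (rule 135): 11111111
Gen 3 (rule 218): 11111111
Gen 4 (rule 101): 00000001
Gen 5 (rule 135): 11111111
Gen 6 (rule 218): 11111111
Gen 7 (rule 101): 00000001
Gen 8 (rule 135): 11111111
Gen 9 (rule 218): 11111111
Gen 10 (rule 101): 00000001
Gen 11 (rule 135): 11111111
Gen 12 (rule 218): 11111111
Gen 13 (rule 101): 00000001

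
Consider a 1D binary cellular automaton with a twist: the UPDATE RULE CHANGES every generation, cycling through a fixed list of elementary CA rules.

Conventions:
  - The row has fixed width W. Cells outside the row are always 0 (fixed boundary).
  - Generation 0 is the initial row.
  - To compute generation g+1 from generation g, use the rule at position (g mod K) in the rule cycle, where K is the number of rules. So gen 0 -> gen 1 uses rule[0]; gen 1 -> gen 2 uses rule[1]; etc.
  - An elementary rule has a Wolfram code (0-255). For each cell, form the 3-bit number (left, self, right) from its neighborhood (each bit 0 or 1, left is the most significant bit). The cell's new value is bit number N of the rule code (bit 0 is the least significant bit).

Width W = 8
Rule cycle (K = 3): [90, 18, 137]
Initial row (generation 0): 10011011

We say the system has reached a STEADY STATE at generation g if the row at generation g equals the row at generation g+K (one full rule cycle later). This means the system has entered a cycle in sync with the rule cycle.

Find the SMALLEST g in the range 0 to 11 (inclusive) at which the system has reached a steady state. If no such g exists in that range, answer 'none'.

Gen 0: 10011011
Gen 1 (rule 90): 01111011
Gen 2 (rule 18): 10000000
Gen 3 (rule 137): 00111111
Gen 4 (rule 90): 01100001
Gen 5 (rule 18): 10010010
Gen 6 (rule 137): 00000000
Gen 7 (rule 90): 00000000
Gen 8 (rule 18): 00000000
Gen 9 (rule 137): 11111111
Gen 10 (rule 90): 10000001
Gen 11 (rule 18): 01000010
Gen 12 (rule 137): 00011000
Gen 13 (rule 90): 00111100
Gen 14 (rule 18): 01000010

Answer: 11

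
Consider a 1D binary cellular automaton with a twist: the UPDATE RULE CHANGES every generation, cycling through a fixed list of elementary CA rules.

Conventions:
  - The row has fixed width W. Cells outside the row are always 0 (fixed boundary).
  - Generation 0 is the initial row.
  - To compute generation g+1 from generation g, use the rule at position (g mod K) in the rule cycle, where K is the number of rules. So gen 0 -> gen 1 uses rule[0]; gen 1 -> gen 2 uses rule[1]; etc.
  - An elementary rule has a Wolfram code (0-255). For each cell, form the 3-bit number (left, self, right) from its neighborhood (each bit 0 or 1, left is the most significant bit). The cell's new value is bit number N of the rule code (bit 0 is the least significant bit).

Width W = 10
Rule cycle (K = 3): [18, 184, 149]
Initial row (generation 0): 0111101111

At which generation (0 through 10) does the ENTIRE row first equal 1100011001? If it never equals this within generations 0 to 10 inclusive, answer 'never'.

Gen 0: 0111101111
Gen 1 (rule 18): 1000000000
Gen 2 (rule 184): 0100000000
Gen 3 (rule 149): 0111111111
Gen 4 (rule 18): 1000000000
Gen 5 (rule 184): 0100000000
Gen 6 (rule 149): 0111111111
Gen 7 (rule 18): 1000000000
Gen 8 (rule 184): 0100000000
Gen 9 (rule 149): 0111111111
Gen 10 (rule 18): 1000000000

Answer: never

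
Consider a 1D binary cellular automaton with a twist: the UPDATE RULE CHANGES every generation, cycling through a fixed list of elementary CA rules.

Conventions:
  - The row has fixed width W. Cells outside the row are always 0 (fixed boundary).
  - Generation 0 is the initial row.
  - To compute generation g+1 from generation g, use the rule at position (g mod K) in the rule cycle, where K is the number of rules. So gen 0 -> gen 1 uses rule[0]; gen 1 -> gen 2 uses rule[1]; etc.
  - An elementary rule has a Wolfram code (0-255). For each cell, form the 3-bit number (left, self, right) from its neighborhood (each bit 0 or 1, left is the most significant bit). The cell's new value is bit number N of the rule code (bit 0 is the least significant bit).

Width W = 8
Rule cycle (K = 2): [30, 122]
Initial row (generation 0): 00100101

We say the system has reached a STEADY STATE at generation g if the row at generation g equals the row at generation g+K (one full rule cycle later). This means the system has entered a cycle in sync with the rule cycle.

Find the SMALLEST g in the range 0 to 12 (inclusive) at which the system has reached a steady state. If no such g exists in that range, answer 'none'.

Answer: none

Derivation:
Gen 0: 00100101
Gen 1 (rule 30): 01111101
Gen 2 (rule 122): 11000110
Gen 3 (rule 30): 10101101
Gen 4 (rule 122): 01011110
Gen 5 (rule 30): 11010001
Gen 6 (rule 122): 11101010
Gen 7 (rule 30): 10001011
Gen 8 (rule 122): 01010111
Gen 9 (rule 30): 11010100
Gen 10 (rule 122): 11101010
Gen 11 (rule 30): 10001011
Gen 12 (rule 122): 01010111
Gen 13 (rule 30): 11010100
Gen 14 (rule 122): 11101010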